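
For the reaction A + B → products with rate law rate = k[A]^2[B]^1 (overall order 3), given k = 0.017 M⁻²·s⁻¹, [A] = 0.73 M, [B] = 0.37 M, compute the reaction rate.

0.003352 M/s

Step 1: The rate law is rate = k[A]^2[B]^1, overall order = 2+1 = 3
Step 2: Substitute values: rate = 0.017 × (0.73)^2 × (0.37)^1
Step 3: rate = 0.017 × 0.5329 × 0.37 = 0.00335194 M/s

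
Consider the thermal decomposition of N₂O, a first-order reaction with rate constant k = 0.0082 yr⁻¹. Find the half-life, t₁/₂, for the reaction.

84.53 yr

Step 1: For a first-order reaction, t₁/₂ = ln(2)/k
Step 2: t₁/₂ = ln(2)/0.0082
Step 3: t₁/₂ = 0.6931/0.0082 = 84.53 yr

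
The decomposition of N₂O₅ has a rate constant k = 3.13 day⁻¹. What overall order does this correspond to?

first order (1)

Step 1: The units of k for an nth-order reaction are (concentration)^(1-n)·(time)⁻¹.
Step 2: Here k has units day⁻¹, so the concentration exponent is 0.
Step 3: 1 - n = 0 ⇒ n = 1. The reaction is first order.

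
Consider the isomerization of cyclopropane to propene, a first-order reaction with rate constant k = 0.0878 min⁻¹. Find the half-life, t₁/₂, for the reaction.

7.895 min

Step 1: For a first-order reaction, t₁/₂ = ln(2)/k
Step 2: t₁/₂ = ln(2)/0.0878
Step 3: t₁/₂ = 0.6931/0.0878 = 7.895 min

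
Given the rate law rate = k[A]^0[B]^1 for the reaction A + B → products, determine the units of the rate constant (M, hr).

hr⁻¹

Step 1: Overall order = 0 + 1 = 1.
Step 2: rate has units M·hr⁻¹; [A]^0[B]^1 has units M^1.
Step 3: k = rate/([A]^0[B]^1), so units of k = M^(1-1)·hr⁻¹ = hr⁻¹.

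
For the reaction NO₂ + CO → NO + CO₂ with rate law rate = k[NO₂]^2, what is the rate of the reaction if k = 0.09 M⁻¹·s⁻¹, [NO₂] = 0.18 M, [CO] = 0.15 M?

0.002916 M/s

Step 1: The rate law is rate = k[NO₂]^2
Step 2: Note that the rate does not depend on [CO] (zero order in CO).
Step 3: rate = 0.09 × (0.18)^2 = 0.002916 M/s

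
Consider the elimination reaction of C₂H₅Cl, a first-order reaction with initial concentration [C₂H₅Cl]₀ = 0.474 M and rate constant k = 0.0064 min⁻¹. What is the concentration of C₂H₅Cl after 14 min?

0.4334 M

Step 1: For a first-order reaction: [C₂H₅Cl] = [C₂H₅Cl]₀ × e^(-kt)
Step 2: [C₂H₅Cl] = 0.474 × e^(-0.0064 × 14)
Step 3: [C₂H₅Cl] = 0.474 × e^(-0.0896)
Step 4: [C₂H₅Cl] = 0.474 × 0.914297 = 0.4334 M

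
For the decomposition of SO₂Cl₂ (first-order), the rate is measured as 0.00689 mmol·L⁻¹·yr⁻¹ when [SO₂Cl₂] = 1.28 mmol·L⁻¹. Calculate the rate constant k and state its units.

0.005383 yr⁻¹

Step 1: rate = k[SO₂Cl₂]^1, so k = rate / [SO₂Cl₂]^1.
Step 2: k = 0.00689 / (1.28)^1 = 0.00689 / 1.28.
Step 3: k = 0.005383 yr⁻¹.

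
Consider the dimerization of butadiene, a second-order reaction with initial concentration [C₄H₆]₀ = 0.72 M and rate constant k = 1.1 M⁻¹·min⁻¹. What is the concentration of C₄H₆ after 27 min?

0.03217 M

Step 1: For a second-order reaction: 1/[C₄H₆] = 1/[C₄H₆]₀ + kt
Step 2: 1/[C₄H₆] = 1/0.72 + 1.1 × 27
Step 3: 1/[C₄H₆] = 1.389 + 29.7 = 31.09
Step 4: [C₄H₆] = 1/31.09 = 0.03217 M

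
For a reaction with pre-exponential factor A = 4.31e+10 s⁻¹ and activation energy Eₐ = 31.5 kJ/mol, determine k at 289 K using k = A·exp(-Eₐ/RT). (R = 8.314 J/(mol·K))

8.73e+04 s⁻¹

Step 1: Use the Arrhenius equation: k = A × exp(-Eₐ/RT)
Step 2: Convert Eₐ to J/mol: 31.5 kJ/mol = 31500 J/mol
Step 3: Calculate the exponent: -Eₐ/(RT) = -31500/(8.314 × 289) = -13.11000
Step 4: k = 4.31e+10 × exp(-13.11000)
Step 5: k = 4.31e+10 × 2.02488e-06 = 8.7272e+04 s⁻¹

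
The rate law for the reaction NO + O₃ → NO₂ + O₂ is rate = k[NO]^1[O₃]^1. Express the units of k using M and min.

M⁻¹·min⁻¹

Step 1: Overall order = 1 + 1 = 2.
Step 2: rate has units M·min⁻¹; [NO]^1[O₃]^1 has units M^2.
Step 3: k = rate/([NO]^1[O₃]^1), so units of k = M^(1-2)·min⁻¹ = M⁻¹·min⁻¹.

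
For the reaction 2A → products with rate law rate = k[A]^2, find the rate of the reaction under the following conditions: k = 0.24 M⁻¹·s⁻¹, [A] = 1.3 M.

0.4056 M/s

Step 1: Identify the rate law: rate = k[A]^2
Step 2: Substitute values: rate = 0.24 × (1.3)^2
Step 3: Calculate: rate = 0.24 × 1.69 = 0.4056 M/s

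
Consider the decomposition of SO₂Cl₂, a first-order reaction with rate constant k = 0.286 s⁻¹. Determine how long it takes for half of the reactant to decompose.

2.424 s

Step 1: For a first-order reaction, t₁/₂ = ln(2)/k
Step 2: t₁/₂ = ln(2)/0.286
Step 3: t₁/₂ = 0.6931/0.286 = 2.424 s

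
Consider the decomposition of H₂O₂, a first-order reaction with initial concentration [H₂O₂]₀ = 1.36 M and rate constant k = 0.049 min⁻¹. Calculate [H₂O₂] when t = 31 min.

0.2977 M

Step 1: For a first-order reaction: [H₂O₂] = [H₂O₂]₀ × e^(-kt)
Step 2: [H₂O₂] = 1.36 × e^(-0.049 × 31)
Step 3: [H₂O₂] = 1.36 × e^(-1.519)
Step 4: [H₂O₂] = 1.36 × 0.218931 = 0.2977 M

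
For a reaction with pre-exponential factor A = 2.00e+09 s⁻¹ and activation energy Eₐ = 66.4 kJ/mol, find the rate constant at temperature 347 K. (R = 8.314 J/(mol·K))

2.02e-01 s⁻¹

Step 1: Use the Arrhenius equation: k = A × exp(-Eₐ/RT)
Step 2: Convert Eₐ to J/mol: 66.4 kJ/mol = 66400 J/mol
Step 3: Calculate the exponent: -Eₐ/(RT) = -66400/(8.314 × 347) = -23.01593
Step 4: k = 2.00e+09 × exp(-23.01593)
Step 5: k = 2.00e+09 × 1.00997e-10 = 2.0199e-01 s⁻¹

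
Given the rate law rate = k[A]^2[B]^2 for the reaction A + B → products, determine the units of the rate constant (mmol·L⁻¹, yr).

(mmol·L⁻¹)⁻³·yr⁻¹

Step 1: Overall order = 2 + 2 = 4.
Step 2: rate has units mmol·L⁻¹·yr⁻¹; [A]^2[B]^2 has units (mmol·L⁻¹)^4.
Step 3: k = rate/([A]^2[B]^2), so units of k = (mmol·L⁻¹)^(1-4)·yr⁻¹ = (mmol·L⁻¹)⁻³·yr⁻¹.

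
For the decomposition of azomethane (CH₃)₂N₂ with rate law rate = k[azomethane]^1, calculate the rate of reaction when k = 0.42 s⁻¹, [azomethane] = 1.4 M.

0.588 M/s

Step 1: Identify the rate law: rate = k[azomethane]^1
Step 2: Substitute values: rate = 0.42 × (1.4)^1
Step 3: Calculate: rate = 0.42 × 1.4 = 0.588 M/s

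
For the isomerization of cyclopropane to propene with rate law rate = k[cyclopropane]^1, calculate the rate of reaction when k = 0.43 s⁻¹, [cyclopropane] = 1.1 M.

0.473 M/s

Step 1: Identify the rate law: rate = k[cyclopropane]^1
Step 2: Substitute values: rate = 0.43 × (1.1)^1
Step 3: Calculate: rate = 0.43 × 1.1 = 0.473 M/s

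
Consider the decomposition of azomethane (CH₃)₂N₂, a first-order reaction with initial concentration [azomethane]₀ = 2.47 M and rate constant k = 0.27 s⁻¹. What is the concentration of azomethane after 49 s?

4.436e-06 M

Step 1: For a first-order reaction: [azomethane] = [azomethane]₀ × e^(-kt)
Step 2: [azomethane] = 2.47 × e^(-0.27 × 49)
Step 3: [azomethane] = 2.47 × e^(-13.23)
Step 4: [azomethane] = 2.47 × 1.79591e-06 = 4.436e-06 M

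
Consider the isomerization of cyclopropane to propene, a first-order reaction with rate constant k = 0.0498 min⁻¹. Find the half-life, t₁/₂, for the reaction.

13.92 min

Step 1: For a first-order reaction, t₁/₂ = ln(2)/k
Step 2: t₁/₂ = ln(2)/0.0498
Step 3: t₁/₂ = 0.6931/0.0498 = 13.92 min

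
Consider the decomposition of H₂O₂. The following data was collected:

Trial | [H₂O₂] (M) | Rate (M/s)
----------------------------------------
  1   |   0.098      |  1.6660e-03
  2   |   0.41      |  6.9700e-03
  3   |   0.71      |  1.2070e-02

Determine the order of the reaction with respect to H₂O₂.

first order (1)

Step 1: Compare trials to find order n where rate₂/rate₁ = ([H₂O₂]₂/[H₂O₂]₁)^n
Step 2: rate₂/rate₁ = 6.9700e-03/1.6660e-03 = 4.184
Step 3: [H₂O₂]₂/[H₂O₂]₁ = 0.41/0.098 = 4.184
Step 4: n = ln(4.184)/ln(4.184) = 1.00 ≈ 1
Step 5: The reaction is first order in H₂O₂.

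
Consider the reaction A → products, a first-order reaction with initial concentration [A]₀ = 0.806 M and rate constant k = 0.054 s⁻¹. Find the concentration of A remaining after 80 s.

0.01072 M

Step 1: For a first-order reaction: [A] = [A]₀ × e^(-kt)
Step 2: [A] = 0.806 × e^(-0.054 × 80)
Step 3: [A] = 0.806 × e^(-4.32)
Step 4: [A] = 0.806 × 0.0132999 = 0.01072 M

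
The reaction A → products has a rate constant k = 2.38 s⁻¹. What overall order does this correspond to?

first order (1)

Step 1: The units of k for an nth-order reaction are (concentration)^(1-n)·(time)⁻¹.
Step 2: Here k has units s⁻¹, so the concentration exponent is 0.
Step 3: 1 - n = 0 ⇒ n = 1. The reaction is first order.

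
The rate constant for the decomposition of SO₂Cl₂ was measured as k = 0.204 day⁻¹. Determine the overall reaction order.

first order (1)

Step 1: The units of k for an nth-order reaction are (concentration)^(1-n)·(time)⁻¹.
Step 2: Here k has units day⁻¹, so the concentration exponent is 0.
Step 3: 1 - n = 0 ⇒ n = 1. The reaction is first order.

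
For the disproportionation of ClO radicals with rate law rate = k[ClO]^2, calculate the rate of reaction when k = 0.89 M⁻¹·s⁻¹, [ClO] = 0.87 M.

0.6736 M/s

Step 1: Identify the rate law: rate = k[ClO]^2
Step 2: Substitute values: rate = 0.89 × (0.87)^2
Step 3: Calculate: rate = 0.89 × 0.7569 = 0.673641 M/s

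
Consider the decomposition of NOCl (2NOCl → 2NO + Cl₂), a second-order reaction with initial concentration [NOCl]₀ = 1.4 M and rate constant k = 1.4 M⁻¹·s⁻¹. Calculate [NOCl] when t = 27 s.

0.02596 M

Step 1: For a second-order reaction: 1/[NOCl] = 1/[NOCl]₀ + kt
Step 2: 1/[NOCl] = 1/1.4 + 1.4 × 27
Step 3: 1/[NOCl] = 0.7143 + 37.8 = 38.51
Step 4: [NOCl] = 1/38.51 = 0.02596 M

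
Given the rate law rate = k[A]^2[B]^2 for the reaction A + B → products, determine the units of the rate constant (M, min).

M⁻³·min⁻¹

Step 1: Overall order = 2 + 2 = 4.
Step 2: rate has units M·min⁻¹; [A]^2[B]^2 has units M^4.
Step 3: k = rate/([A]^2[B]^2), so units of k = M^(1-4)·min⁻¹ = M⁻³·min⁻¹.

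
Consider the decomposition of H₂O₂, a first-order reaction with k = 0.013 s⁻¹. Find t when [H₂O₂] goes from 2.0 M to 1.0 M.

53.32 s

Step 1: For first-order: t = ln([H₂O₂]₀/[H₂O₂])/k
Step 2: t = ln(2.0/1.0)/0.013
Step 3: t = ln(2)/0.013
Step 4: t = 0.6931/0.013 = 53.32 s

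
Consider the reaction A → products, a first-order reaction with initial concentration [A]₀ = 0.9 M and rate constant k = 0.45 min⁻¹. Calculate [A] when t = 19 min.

0.0001742 M

Step 1: For a first-order reaction: [A] = [A]₀ × e^(-kt)
Step 2: [A] = 0.9 × e^(-0.45 × 19)
Step 3: [A] = 0.9 × e^(-8.55)
Step 4: [A] = 0.9 × 0.000193545 = 0.0001742 M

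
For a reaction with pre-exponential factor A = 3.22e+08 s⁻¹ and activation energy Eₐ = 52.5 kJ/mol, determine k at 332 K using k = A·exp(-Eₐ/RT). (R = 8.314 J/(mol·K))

1.77e+00 s⁻¹

Step 1: Use the Arrhenius equation: k = A × exp(-Eₐ/RT)
Step 2: Convert Eₐ to J/mol: 52.5 kJ/mol = 52500 J/mol
Step 3: Calculate the exponent: -Eₐ/(RT) = -52500/(8.314 × 332) = -19.02003
Step 4: k = 3.22e+08 × exp(-19.02003)
Step 5: k = 3.22e+08 × 5.49169e-09 = 1.7683e+00 s⁻¹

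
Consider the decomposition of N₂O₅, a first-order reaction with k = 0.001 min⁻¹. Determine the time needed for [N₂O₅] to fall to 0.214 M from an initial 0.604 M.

1038 min

Step 1: For first-order: t = ln([N₂O₅]₀/[N₂O₅])/k
Step 2: t = ln(0.604/0.214)/0.001
Step 3: t = ln(2.822)/0.001
Step 4: t = 1.038/0.001 = 1038 min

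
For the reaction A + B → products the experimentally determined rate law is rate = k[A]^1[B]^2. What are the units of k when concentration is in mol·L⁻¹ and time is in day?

(mol·L⁻¹)⁻²·day⁻¹

Step 1: Overall order = 1 + 2 = 3.
Step 2: rate has units mol·L⁻¹·day⁻¹; [A]^1[B]^2 has units (mol·L⁻¹)^3.
Step 3: k = rate/([A]^1[B]^2), so units of k = (mol·L⁻¹)^(1-3)·day⁻¹ = (mol·L⁻¹)⁻²·day⁻¹.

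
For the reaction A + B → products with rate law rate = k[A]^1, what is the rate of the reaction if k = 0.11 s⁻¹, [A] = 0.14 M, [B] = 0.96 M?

0.0154 M/s

Step 1: The rate law is rate = k[A]^1
Step 2: Note that the rate does not depend on [B] (zero order in B).
Step 3: rate = 0.11 × (0.14)^1 = 0.0154 M/s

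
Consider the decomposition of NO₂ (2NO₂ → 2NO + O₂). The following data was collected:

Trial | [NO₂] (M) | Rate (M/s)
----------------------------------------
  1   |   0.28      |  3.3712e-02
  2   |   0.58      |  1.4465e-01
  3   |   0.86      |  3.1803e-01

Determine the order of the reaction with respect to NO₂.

second order (2)

Step 1: Compare trials to find order n where rate₂/rate₁ = ([NO₂]₂/[NO₂]₁)^n
Step 2: rate₂/rate₁ = 1.4465e-01/3.3712e-02 = 4.291
Step 3: [NO₂]₂/[NO₂]₁ = 0.58/0.28 = 2.071
Step 4: n = ln(4.291)/ln(2.071) = 2.00 ≈ 2
Step 5: The reaction is second order in NO₂.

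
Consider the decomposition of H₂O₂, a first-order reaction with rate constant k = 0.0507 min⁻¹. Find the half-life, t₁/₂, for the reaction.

13.67 min

Step 1: For a first-order reaction, t₁/₂ = ln(2)/k
Step 2: t₁/₂ = ln(2)/0.0507
Step 3: t₁/₂ = 0.6931/0.0507 = 13.67 min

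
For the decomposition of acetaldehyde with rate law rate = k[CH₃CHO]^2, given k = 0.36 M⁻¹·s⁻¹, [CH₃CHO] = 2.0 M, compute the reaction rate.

1.44 M/s

Step 1: Identify the rate law: rate = k[CH₃CHO]^2
Step 2: Substitute values: rate = 0.36 × (2.0)^2
Step 3: Calculate: rate = 0.36 × 4 = 1.44 M/s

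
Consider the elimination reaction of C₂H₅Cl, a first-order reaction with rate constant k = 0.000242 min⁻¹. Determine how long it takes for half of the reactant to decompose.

2864 min

Step 1: For a first-order reaction, t₁/₂ = ln(2)/k
Step 2: t₁/₂ = ln(2)/0.000242
Step 3: t₁/₂ = 0.6931/0.000242 = 2864 min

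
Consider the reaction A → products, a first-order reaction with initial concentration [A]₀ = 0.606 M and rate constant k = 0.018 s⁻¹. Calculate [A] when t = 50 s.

0.2464 M

Step 1: For a first-order reaction: [A] = [A]₀ × e^(-kt)
Step 2: [A] = 0.606 × e^(-0.018 × 50)
Step 3: [A] = 0.606 × e^(-0.9)
Step 4: [A] = 0.606 × 0.40657 = 0.2464 M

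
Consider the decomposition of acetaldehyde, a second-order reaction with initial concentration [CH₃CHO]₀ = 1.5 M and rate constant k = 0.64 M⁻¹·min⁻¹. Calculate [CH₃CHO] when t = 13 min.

0.1113 M

Step 1: For a second-order reaction: 1/[CH₃CHO] = 1/[CH₃CHO]₀ + kt
Step 2: 1/[CH₃CHO] = 1/1.5 + 0.64 × 13
Step 3: 1/[CH₃CHO] = 0.6667 + 8.32 = 8.987
Step 4: [CH₃CHO] = 1/8.987 = 0.1113 M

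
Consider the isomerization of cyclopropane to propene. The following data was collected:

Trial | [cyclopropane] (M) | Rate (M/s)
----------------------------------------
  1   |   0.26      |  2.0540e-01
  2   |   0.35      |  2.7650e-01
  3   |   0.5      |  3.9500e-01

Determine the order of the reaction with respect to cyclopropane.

first order (1)

Step 1: Compare trials to find order n where rate₂/rate₁ = ([cyclopropane]₂/[cyclopropane]₁)^n
Step 2: rate₂/rate₁ = 2.7650e-01/2.0540e-01 = 1.346
Step 3: [cyclopropane]₂/[cyclopropane]₁ = 0.35/0.26 = 1.346
Step 4: n = ln(1.346)/ln(1.346) = 1.00 ≈ 1
Step 5: The reaction is first order in cyclopropane.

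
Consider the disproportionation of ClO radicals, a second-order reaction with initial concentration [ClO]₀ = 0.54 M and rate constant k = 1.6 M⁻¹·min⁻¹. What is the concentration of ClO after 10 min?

0.05602 M

Step 1: For a second-order reaction: 1/[ClO] = 1/[ClO]₀ + kt
Step 2: 1/[ClO] = 1/0.54 + 1.6 × 10
Step 3: 1/[ClO] = 1.852 + 16 = 17.85
Step 4: [ClO] = 1/17.85 = 0.05602 M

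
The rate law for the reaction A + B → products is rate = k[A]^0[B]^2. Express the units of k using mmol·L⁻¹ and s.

(mmol·L⁻¹)⁻¹·s⁻¹

Step 1: Overall order = 0 + 2 = 2.
Step 2: rate has units mmol·L⁻¹·s⁻¹; [A]^0[B]^2 has units (mmol·L⁻¹)^2.
Step 3: k = rate/([A]^0[B]^2), so units of k = (mmol·L⁻¹)^(1-2)·s⁻¹ = (mmol·L⁻¹)⁻¹·s⁻¹.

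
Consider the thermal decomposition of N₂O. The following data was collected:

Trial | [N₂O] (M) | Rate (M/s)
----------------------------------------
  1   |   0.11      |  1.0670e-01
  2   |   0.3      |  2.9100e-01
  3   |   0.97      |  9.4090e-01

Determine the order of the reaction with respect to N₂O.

first order (1)

Step 1: Compare trials to find order n where rate₂/rate₁ = ([N₂O]₂/[N₂O]₁)^n
Step 2: rate₂/rate₁ = 2.9100e-01/1.0670e-01 = 2.727
Step 3: [N₂O]₂/[N₂O]₁ = 0.3/0.11 = 2.727
Step 4: n = ln(2.727)/ln(2.727) = 1.00 ≈ 1
Step 5: The reaction is first order in N₂O.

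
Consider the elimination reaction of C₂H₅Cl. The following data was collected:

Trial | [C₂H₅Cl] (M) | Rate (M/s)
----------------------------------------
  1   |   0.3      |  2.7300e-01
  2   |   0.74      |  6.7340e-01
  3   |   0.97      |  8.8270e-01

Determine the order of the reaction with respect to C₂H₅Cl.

first order (1)

Step 1: Compare trials to find order n where rate₂/rate₁ = ([C₂H₅Cl]₂/[C₂H₅Cl]₁)^n
Step 2: rate₂/rate₁ = 6.7340e-01/2.7300e-01 = 2.467
Step 3: [C₂H₅Cl]₂/[C₂H₅Cl]₁ = 0.74/0.3 = 2.467
Step 4: n = ln(2.467)/ln(2.467) = 1.00 ≈ 1
Step 5: The reaction is first order in C₂H₅Cl.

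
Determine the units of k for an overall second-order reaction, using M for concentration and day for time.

M⁻¹·day⁻¹

Step 1: For overall order n, rate = k × (concentration)^n.
Step 2: Rate has units M·day⁻¹; concentration term has units M^2.
Step 3: k = rate / (concentration)^n, so units of k = M^(1-2)·day⁻¹ = M⁻¹·day⁻¹.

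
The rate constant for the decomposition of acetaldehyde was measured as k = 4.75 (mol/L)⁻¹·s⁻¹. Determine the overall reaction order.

second order (2)

Step 1: The units of k for an nth-order reaction are (concentration)^(1-n)·(time)⁻¹.
Step 2: Here k has units (mol/L)⁻¹·s⁻¹, so the concentration exponent is -1.
Step 3: 1 - n = -1 ⇒ n = 2. The reaction is second order.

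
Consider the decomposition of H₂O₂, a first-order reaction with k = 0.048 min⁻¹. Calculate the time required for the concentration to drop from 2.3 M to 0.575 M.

28.88 min

Step 1: For first-order: t = ln([H₂O₂]₀/[H₂O₂])/k
Step 2: t = ln(2.3/0.575)/0.048
Step 3: t = ln(4)/0.048
Step 4: t = 1.386/0.048 = 28.88 min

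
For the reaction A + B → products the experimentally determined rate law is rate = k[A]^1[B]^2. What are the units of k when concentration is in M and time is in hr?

M⁻²·hr⁻¹

Step 1: Overall order = 1 + 2 = 3.
Step 2: rate has units M·hr⁻¹; [A]^1[B]^2 has units M^3.
Step 3: k = rate/([A]^1[B]^2), so units of k = M^(1-3)·hr⁻¹ = M⁻²·hr⁻¹.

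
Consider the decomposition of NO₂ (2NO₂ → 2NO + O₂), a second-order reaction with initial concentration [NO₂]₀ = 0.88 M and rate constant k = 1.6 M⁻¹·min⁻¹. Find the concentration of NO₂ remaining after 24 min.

0.02529 M

Step 1: For a second-order reaction: 1/[NO₂] = 1/[NO₂]₀ + kt
Step 2: 1/[NO₂] = 1/0.88 + 1.6 × 24
Step 3: 1/[NO₂] = 1.136 + 38.4 = 39.54
Step 4: [NO₂] = 1/39.54 = 0.02529 M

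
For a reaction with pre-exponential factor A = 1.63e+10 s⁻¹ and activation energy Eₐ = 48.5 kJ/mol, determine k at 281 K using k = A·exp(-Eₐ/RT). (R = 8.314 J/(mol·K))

1.57e+01 s⁻¹

Step 1: Use the Arrhenius equation: k = A × exp(-Eₐ/RT)
Step 2: Convert Eₐ to J/mol: 48.5 kJ/mol = 48500 J/mol
Step 3: Calculate the exponent: -Eₐ/(RT) = -48500/(8.314 × 281) = -20.75991
Step 4: k = 1.63e+10 × exp(-20.75991)
Step 5: k = 1.63e+10 × 9.64019e-10 = 1.5714e+01 s⁻¹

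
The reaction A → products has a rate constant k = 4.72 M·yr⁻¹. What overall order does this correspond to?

zeroth order (0)

Step 1: The units of k for an nth-order reaction are (concentration)^(1-n)·(time)⁻¹.
Step 2: Here k has units M·yr⁻¹, so the concentration exponent is 1.
Step 3: 1 - n = 1 ⇒ n = 0. The reaction is zeroth order.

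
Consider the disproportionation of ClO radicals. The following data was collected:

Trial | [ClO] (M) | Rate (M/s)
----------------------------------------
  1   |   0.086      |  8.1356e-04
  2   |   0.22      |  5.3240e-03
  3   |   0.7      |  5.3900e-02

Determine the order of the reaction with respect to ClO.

second order (2)

Step 1: Compare trials to find order n where rate₂/rate₁ = ([ClO]₂/[ClO]₁)^n
Step 2: rate₂/rate₁ = 5.3240e-03/8.1356e-04 = 6.544
Step 3: [ClO]₂/[ClO]₁ = 0.22/0.086 = 2.558
Step 4: n = ln(6.544)/ln(2.558) = 2.00 ≈ 2
Step 5: The reaction is second order in ClO.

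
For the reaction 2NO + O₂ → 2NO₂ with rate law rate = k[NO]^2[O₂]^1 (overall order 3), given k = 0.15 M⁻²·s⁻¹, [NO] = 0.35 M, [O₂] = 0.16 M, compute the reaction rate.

0.00294 M/s

Step 1: The rate law is rate = k[NO]^2[O₂]^1, overall order = 2+1 = 3
Step 2: Substitute values: rate = 0.15 × (0.35)^2 × (0.16)^1
Step 3: rate = 0.15 × 0.1225 × 0.16 = 0.00294 M/s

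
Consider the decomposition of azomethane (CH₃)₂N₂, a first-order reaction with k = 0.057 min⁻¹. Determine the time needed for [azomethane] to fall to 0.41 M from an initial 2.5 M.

31.72 min

Step 1: For first-order: t = ln([azomethane]₀/[azomethane])/k
Step 2: t = ln(2.5/0.41)/0.057
Step 3: t = ln(6.098)/0.057
Step 4: t = 1.808/0.057 = 31.72 min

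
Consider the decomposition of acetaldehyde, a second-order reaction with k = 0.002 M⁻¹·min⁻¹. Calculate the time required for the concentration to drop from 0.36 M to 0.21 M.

992.1 min

Step 1: For second-order: t = (1/[CH₃CHO] - 1/[CH₃CHO]₀)/k
Step 2: t = (1/0.21 - 1/0.36)/0.002
Step 3: t = (4.762 - 2.778)/0.002
Step 4: t = 1.984/0.002 = 992.1 min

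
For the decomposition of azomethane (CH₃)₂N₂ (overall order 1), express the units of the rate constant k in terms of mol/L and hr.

hr⁻¹

Step 1: For overall order n, rate = k × (concentration)^n.
Step 2: Rate has units mol/L·hr⁻¹; concentration term has units (mol/L)^1.
Step 3: k = rate / (concentration)^n, so units of k = (mol/L)^(1-1)·hr⁻¹ = hr⁻¹.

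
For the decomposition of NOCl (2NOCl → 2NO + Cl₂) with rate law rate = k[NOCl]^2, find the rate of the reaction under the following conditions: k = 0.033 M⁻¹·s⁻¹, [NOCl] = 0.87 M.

0.02498 M/s

Step 1: Identify the rate law: rate = k[NOCl]^2
Step 2: Substitute values: rate = 0.033 × (0.87)^2
Step 3: Calculate: rate = 0.033 × 0.7569 = 0.0249777 M/s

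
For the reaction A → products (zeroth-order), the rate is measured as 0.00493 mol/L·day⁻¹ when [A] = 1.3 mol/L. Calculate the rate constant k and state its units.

0.00493 mol/L·day⁻¹

Step 1: For a zeroth-order reaction, rate = k (independent of concentration).
Step 2: k = rate = 0.00493 mol/L·day⁻¹.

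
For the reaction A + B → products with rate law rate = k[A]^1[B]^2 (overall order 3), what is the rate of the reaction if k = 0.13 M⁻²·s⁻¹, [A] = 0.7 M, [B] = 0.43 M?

0.01683 M/s

Step 1: The rate law is rate = k[A]^1[B]^2, overall order = 1+2 = 3
Step 2: Substitute values: rate = 0.13 × (0.7)^1 × (0.43)^2
Step 3: rate = 0.13 × 0.7 × 0.1849 = 0.0168259 M/s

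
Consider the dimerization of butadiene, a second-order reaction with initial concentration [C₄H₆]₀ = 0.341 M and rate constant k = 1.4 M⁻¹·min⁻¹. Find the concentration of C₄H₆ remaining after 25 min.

0.02636 M

Step 1: For a second-order reaction: 1/[C₄H₆] = 1/[C₄H₆]₀ + kt
Step 2: 1/[C₄H₆] = 1/0.341 + 1.4 × 25
Step 3: 1/[C₄H₆] = 2.933 + 35 = 37.93
Step 4: [C₄H₆] = 1/37.93 = 0.02636 M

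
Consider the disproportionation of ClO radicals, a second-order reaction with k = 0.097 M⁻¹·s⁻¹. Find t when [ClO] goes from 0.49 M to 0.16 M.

43.39 s

Step 1: For second-order: t = (1/[ClO] - 1/[ClO]₀)/k
Step 2: t = (1/0.16 - 1/0.49)/0.097
Step 3: t = (6.25 - 2.041)/0.097
Step 4: t = 4.209/0.097 = 43.39 s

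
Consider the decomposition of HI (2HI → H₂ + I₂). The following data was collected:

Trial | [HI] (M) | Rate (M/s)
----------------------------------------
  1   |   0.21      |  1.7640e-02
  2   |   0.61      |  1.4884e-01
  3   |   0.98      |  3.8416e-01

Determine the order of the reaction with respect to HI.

second order (2)

Step 1: Compare trials to find order n where rate₂/rate₁ = ([HI]₂/[HI]₁)^n
Step 2: rate₂/rate₁ = 1.4884e-01/1.7640e-02 = 8.438
Step 3: [HI]₂/[HI]₁ = 0.61/0.21 = 2.905
Step 4: n = ln(8.438)/ln(2.905) = 2.00 ≈ 2
Step 5: The reaction is second order in HI.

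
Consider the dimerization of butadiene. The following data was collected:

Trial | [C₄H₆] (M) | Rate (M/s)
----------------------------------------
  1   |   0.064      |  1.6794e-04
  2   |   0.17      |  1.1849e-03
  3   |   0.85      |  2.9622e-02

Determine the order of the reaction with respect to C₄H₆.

second order (2)

Step 1: Compare trials to find order n where rate₂/rate₁ = ([C₄H₆]₂/[C₄H₆]₁)^n
Step 2: rate₂/rate₁ = 1.1849e-03/1.6794e-04 = 7.056
Step 3: [C₄H₆]₂/[C₄H₆]₁ = 0.17/0.064 = 2.656
Step 4: n = ln(7.056)/ln(2.656) = 2.00 ≈ 2
Step 5: The reaction is second order in C₄H₆.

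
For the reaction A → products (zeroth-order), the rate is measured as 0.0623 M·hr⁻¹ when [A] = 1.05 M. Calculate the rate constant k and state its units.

0.0623 M·hr⁻¹

Step 1: For a zeroth-order reaction, rate = k (independent of concentration).
Step 2: k = rate = 0.0623 M·hr⁻¹.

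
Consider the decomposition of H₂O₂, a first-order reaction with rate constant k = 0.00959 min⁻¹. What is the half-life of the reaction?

72.28 min

Step 1: For a first-order reaction, t₁/₂ = ln(2)/k
Step 2: t₁/₂ = ln(2)/0.00959
Step 3: t₁/₂ = 0.6931/0.00959 = 72.28 min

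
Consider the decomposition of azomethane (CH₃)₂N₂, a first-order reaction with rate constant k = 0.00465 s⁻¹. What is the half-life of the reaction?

149.1 s

Step 1: For a first-order reaction, t₁/₂ = ln(2)/k
Step 2: t₁/₂ = ln(2)/0.00465
Step 3: t₁/₂ = 0.6931/0.00465 = 149.1 s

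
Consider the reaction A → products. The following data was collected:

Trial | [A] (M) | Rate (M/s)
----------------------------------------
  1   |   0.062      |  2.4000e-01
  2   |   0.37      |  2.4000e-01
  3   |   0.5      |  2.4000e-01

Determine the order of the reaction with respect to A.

zeroth order (0)

Step 1: Compare trials - when concentration changes, rate stays constant.
Step 2: rate₂/rate₁ = 2.4000e-01/2.4000e-01 = 1
Step 3: [A]₂/[A]₁ = 0.37/0.062 = 5.968
Step 4: Since rate ratio ≈ (conc ratio)^0, the reaction is zeroth order.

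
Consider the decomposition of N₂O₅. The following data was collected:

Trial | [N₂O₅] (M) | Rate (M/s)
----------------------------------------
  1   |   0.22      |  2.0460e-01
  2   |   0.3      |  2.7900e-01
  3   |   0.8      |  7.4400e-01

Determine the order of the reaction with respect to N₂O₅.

first order (1)

Step 1: Compare trials to find order n where rate₂/rate₁ = ([N₂O₅]₂/[N₂O₅]₁)^n
Step 2: rate₂/rate₁ = 2.7900e-01/2.0460e-01 = 1.364
Step 3: [N₂O₅]₂/[N₂O₅]₁ = 0.3/0.22 = 1.364
Step 4: n = ln(1.364)/ln(1.364) = 1.00 ≈ 1
Step 5: The reaction is first order in N₂O₅.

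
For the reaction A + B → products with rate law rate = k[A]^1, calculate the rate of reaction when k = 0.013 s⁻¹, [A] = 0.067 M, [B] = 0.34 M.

0.000871 M/s

Step 1: The rate law is rate = k[A]^1
Step 2: Note that the rate does not depend on [B] (zero order in B).
Step 3: rate = 0.013 × (0.067)^1 = 0.000871 M/s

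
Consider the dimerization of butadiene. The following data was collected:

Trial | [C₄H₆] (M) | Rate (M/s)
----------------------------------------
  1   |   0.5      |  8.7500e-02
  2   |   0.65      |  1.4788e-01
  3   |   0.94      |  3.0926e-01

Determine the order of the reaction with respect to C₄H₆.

second order (2)

Step 1: Compare trials to find order n where rate₂/rate₁ = ([C₄H₆]₂/[C₄H₆]₁)^n
Step 2: rate₂/rate₁ = 1.4788e-01/8.7500e-02 = 1.69
Step 3: [C₄H₆]₂/[C₄H₆]₁ = 0.65/0.5 = 1.3
Step 4: n = ln(1.69)/ln(1.3) = 2.00 ≈ 2
Step 5: The reaction is second order in C₄H₆.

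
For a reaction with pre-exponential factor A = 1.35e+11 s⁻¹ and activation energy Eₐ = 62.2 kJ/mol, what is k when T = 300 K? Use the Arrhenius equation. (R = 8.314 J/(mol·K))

2.00e+00 s⁻¹

Step 1: Use the Arrhenius equation: k = A × exp(-Eₐ/RT)
Step 2: Convert Eₐ to J/mol: 62.2 kJ/mol = 62200 J/mol
Step 3: Calculate the exponent: -Eₐ/(RT) = -62200/(8.314 × 300) = -24.93786
Step 4: k = 1.35e+11 × exp(-24.93786)
Step 5: k = 1.35e+11 × 1.47783e-11 = 1.9951e+00 s⁻¹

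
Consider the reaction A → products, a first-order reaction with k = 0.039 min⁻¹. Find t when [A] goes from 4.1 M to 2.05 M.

17.77 min

Step 1: For first-order: t = ln([A]₀/[A])/k
Step 2: t = ln(4.1/2.05)/0.039
Step 3: t = ln(2)/0.039
Step 4: t = 0.6931/0.039 = 17.77 min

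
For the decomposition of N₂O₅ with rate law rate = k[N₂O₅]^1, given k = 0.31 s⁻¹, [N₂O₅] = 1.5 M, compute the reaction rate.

0.465 M/s

Step 1: Identify the rate law: rate = k[N₂O₅]^1
Step 2: Substitute values: rate = 0.31 × (1.5)^1
Step 3: Calculate: rate = 0.31 × 1.5 = 0.465 M/s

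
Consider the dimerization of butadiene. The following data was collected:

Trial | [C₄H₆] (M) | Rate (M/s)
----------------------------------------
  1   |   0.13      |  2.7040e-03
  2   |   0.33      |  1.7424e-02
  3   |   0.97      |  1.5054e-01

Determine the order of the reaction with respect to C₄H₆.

second order (2)

Step 1: Compare trials to find order n where rate₂/rate₁ = ([C₄H₆]₂/[C₄H₆]₁)^n
Step 2: rate₂/rate₁ = 1.7424e-02/2.7040e-03 = 6.444
Step 3: [C₄H₆]₂/[C₄H₆]₁ = 0.33/0.13 = 2.538
Step 4: n = ln(6.444)/ln(2.538) = 2.00 ≈ 2
Step 5: The reaction is second order in C₄H₆.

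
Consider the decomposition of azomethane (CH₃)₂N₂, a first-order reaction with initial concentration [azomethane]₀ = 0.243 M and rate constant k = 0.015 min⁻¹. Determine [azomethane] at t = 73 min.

0.08129 M

Step 1: For a first-order reaction: [azomethane] = [azomethane]₀ × e^(-kt)
Step 2: [azomethane] = 0.243 × e^(-0.015 × 73)
Step 3: [azomethane] = 0.243 × e^(-1.095)
Step 4: [azomethane] = 0.243 × 0.33454 = 0.08129 M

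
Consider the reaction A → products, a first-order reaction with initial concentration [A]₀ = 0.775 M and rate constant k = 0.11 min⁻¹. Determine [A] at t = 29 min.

0.03191 M

Step 1: For a first-order reaction: [A] = [A]₀ × e^(-kt)
Step 2: [A] = 0.775 × e^(-0.11 × 29)
Step 3: [A] = 0.775 × e^(-3.19)
Step 4: [A] = 0.775 × 0.0411719 = 0.03191 M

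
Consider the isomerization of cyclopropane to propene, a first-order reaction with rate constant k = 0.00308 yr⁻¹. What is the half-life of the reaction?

225 yr

Step 1: For a first-order reaction, t₁/₂ = ln(2)/k
Step 2: t₁/₂ = ln(2)/0.00308
Step 3: t₁/₂ = 0.6931/0.00308 = 225 yr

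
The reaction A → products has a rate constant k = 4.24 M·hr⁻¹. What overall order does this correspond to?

zeroth order (0)

Step 1: The units of k for an nth-order reaction are (concentration)^(1-n)·(time)⁻¹.
Step 2: Here k has units M·hr⁻¹, so the concentration exponent is 1.
Step 3: 1 - n = 1 ⇒ n = 0. The reaction is zeroth order.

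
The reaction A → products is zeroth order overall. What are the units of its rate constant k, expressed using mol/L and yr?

mol/L·yr⁻¹

Step 1: For overall order n, rate = k × (concentration)^n.
Step 2: Rate has units mol/L·yr⁻¹; concentration term has units (mol/L)^0.
Step 3: k = rate / (concentration)^n, so units of k = (mol/L)^(1-0)·yr⁻¹ = mol/L·yr⁻¹.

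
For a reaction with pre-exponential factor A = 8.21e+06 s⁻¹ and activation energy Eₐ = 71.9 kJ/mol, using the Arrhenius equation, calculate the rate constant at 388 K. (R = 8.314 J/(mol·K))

1.72e-03 s⁻¹

Step 1: Use the Arrhenius equation: k = A × exp(-Eₐ/RT)
Step 2: Convert Eₐ to J/mol: 71.9 kJ/mol = 71900 J/mol
Step 3: Calculate the exponent: -Eₐ/(RT) = -71900/(8.314 × 388) = -22.28882
Step 4: k = 8.21e+06 × exp(-22.28882)
Step 5: k = 8.21e+06 × 2.08972e-10 = 1.7157e-03 s⁻¹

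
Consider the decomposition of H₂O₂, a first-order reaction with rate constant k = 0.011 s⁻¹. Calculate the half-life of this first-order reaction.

63.01 s

Step 1: For a first-order reaction, t₁/₂ = ln(2)/k
Step 2: t₁/₂ = ln(2)/0.011
Step 3: t₁/₂ = 0.6931/0.011 = 63.01 s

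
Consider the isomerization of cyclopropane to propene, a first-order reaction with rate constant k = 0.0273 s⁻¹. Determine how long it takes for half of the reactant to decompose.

25.39 s

Step 1: For a first-order reaction, t₁/₂ = ln(2)/k
Step 2: t₁/₂ = ln(2)/0.0273
Step 3: t₁/₂ = 0.6931/0.0273 = 25.39 s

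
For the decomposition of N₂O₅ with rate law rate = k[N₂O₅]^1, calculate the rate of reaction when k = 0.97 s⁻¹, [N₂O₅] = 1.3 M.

1.261 M/s

Step 1: Identify the rate law: rate = k[N₂O₅]^1
Step 2: Substitute values: rate = 0.97 × (1.3)^1
Step 3: Calculate: rate = 0.97 × 1.3 = 1.261 M/s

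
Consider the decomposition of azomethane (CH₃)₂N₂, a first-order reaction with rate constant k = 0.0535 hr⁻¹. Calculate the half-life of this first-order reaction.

12.96 hr

Step 1: For a first-order reaction, t₁/₂ = ln(2)/k
Step 2: t₁/₂ = ln(2)/0.0535
Step 3: t₁/₂ = 0.6931/0.0535 = 12.96 hr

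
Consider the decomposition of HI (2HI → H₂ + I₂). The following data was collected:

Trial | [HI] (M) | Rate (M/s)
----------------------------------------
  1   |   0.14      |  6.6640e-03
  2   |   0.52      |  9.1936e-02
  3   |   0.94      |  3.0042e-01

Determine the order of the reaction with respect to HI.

second order (2)

Step 1: Compare trials to find order n where rate₂/rate₁ = ([HI]₂/[HI]₁)^n
Step 2: rate₂/rate₁ = 9.1936e-02/6.6640e-03 = 13.8
Step 3: [HI]₂/[HI]₁ = 0.52/0.14 = 3.714
Step 4: n = ln(13.8)/ln(3.714) = 2.00 ≈ 2
Step 5: The reaction is second order in HI.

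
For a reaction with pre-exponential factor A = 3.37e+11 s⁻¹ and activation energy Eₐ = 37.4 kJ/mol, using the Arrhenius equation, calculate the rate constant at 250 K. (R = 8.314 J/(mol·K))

5.16e+03 s⁻¹

Step 1: Use the Arrhenius equation: k = A × exp(-Eₐ/RT)
Step 2: Convert Eₐ to J/mol: 37.4 kJ/mol = 37400 J/mol
Step 3: Calculate the exponent: -Eₐ/(RT) = -37400/(8.314 × 250) = -17.99375
Step 4: k = 3.37e+11 × exp(-17.99375)
Step 5: k = 3.37e+11 × 1.53255e-08 = 5.1647e+03 s⁻¹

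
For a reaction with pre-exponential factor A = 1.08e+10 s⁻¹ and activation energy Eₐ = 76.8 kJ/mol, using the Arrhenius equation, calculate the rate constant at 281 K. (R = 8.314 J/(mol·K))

5.71e-05 s⁻¹

Step 1: Use the Arrhenius equation: k = A × exp(-Eₐ/RT)
Step 2: Convert Eₐ to J/mol: 76.8 kJ/mol = 76800 J/mol
Step 3: Calculate the exponent: -Eₐ/(RT) = -76800/(8.314 × 281) = -32.87342
Step 4: k = 1.08e+10 × exp(-32.87342)
Step 5: k = 1.08e+10 × 5.28756e-15 = 5.7106e-05 s⁻¹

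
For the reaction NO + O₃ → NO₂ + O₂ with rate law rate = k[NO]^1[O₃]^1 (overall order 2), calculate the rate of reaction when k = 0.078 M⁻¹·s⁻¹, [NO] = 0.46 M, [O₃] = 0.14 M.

0.005023 M/s

Step 1: The rate law is rate = k[NO]^1[O₃]^1, overall order = 1+1 = 2
Step 2: Substitute values: rate = 0.078 × (0.46)^1 × (0.14)^1
Step 3: rate = 0.078 × 0.46 × 0.14 = 0.0050232 M/s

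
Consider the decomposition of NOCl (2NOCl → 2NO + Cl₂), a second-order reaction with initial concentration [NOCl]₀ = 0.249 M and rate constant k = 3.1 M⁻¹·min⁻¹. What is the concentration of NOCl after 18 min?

0.01672 M

Step 1: For a second-order reaction: 1/[NOCl] = 1/[NOCl]₀ + kt
Step 2: 1/[NOCl] = 1/0.249 + 3.1 × 18
Step 3: 1/[NOCl] = 4.016 + 55.8 = 59.82
Step 4: [NOCl] = 1/59.82 = 0.01672 M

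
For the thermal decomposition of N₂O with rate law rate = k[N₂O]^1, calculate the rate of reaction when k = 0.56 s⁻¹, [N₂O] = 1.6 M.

0.896 M/s

Step 1: Identify the rate law: rate = k[N₂O]^1
Step 2: Substitute values: rate = 0.56 × (1.6)^1
Step 3: Calculate: rate = 0.56 × 1.6 = 0.896 M/s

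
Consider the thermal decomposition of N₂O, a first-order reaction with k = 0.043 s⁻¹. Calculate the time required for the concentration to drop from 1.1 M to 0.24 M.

35.41 s

Step 1: For first-order: t = ln([N₂O]₀/[N₂O])/k
Step 2: t = ln(1.1/0.24)/0.043
Step 3: t = ln(4.583)/0.043
Step 4: t = 1.522/0.043 = 35.41 s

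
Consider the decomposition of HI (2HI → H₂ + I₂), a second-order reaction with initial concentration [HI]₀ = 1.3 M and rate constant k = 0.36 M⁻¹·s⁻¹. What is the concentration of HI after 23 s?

0.1105 M

Step 1: For a second-order reaction: 1/[HI] = 1/[HI]₀ + kt
Step 2: 1/[HI] = 1/1.3 + 0.36 × 23
Step 3: 1/[HI] = 0.7692 + 8.28 = 9.049
Step 4: [HI] = 1/9.049 = 0.1105 M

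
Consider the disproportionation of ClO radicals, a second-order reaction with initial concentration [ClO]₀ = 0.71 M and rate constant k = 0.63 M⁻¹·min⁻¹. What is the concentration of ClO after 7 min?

0.1719 M

Step 1: For a second-order reaction: 1/[ClO] = 1/[ClO]₀ + kt
Step 2: 1/[ClO] = 1/0.71 + 0.63 × 7
Step 3: 1/[ClO] = 1.408 + 4.41 = 5.818
Step 4: [ClO] = 1/5.818 = 0.1719 M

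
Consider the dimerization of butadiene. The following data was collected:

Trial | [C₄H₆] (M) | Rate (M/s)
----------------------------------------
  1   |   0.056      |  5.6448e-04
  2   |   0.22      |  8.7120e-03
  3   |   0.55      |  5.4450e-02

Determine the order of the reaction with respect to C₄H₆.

second order (2)

Step 1: Compare trials to find order n where rate₂/rate₁ = ([C₄H₆]₂/[C₄H₆]₁)^n
Step 2: rate₂/rate₁ = 8.7120e-03/5.6448e-04 = 15.43
Step 3: [C₄H₆]₂/[C₄H₆]₁ = 0.22/0.056 = 3.929
Step 4: n = ln(15.43)/ln(3.929) = 2.00 ≈ 2
Step 5: The reaction is second order in C₄H₆.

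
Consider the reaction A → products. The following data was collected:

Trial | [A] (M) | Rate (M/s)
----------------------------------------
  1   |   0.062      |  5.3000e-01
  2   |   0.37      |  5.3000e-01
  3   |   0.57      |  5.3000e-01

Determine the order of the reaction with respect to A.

zeroth order (0)

Step 1: Compare trials - when concentration changes, rate stays constant.
Step 2: rate₂/rate₁ = 5.3000e-01/5.3000e-01 = 1
Step 3: [A]₂/[A]₁ = 0.37/0.062 = 5.968
Step 4: Since rate ratio ≈ (conc ratio)^0, the reaction is zeroth order.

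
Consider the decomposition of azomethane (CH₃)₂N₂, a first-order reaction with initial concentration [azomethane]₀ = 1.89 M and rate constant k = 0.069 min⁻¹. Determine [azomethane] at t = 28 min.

0.2738 M

Step 1: For a first-order reaction: [azomethane] = [azomethane]₀ × e^(-kt)
Step 2: [azomethane] = 1.89 × e^(-0.069 × 28)
Step 3: [azomethane] = 1.89 × e^(-1.932)
Step 4: [azomethane] = 1.89 × 0.144858 = 0.2738 M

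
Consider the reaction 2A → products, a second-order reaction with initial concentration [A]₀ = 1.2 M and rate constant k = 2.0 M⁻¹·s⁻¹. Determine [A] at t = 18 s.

0.02715 M

Step 1: For a second-order reaction: 1/[A] = 1/[A]₀ + kt
Step 2: 1/[A] = 1/1.2 + 2.0 × 18
Step 3: 1/[A] = 0.8333 + 36 = 36.83
Step 4: [A] = 1/36.83 = 0.02715 M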